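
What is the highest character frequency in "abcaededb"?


Input: abcaededb
Character counts:
  'a': 2
  'b': 2
  'c': 1
  'd': 2
  'e': 2
Maximum frequency: 2

2


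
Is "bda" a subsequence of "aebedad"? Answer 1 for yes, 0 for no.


Check if "bda" is a subsequence of "aebedad"
Greedy scan:
  Position 0 ('a'): no match needed
  Position 1 ('e'): no match needed
  Position 2 ('b'): matches sub[0] = 'b'
  Position 3 ('e'): no match needed
  Position 4 ('d'): matches sub[1] = 'd'
  Position 5 ('a'): matches sub[2] = 'a'
  Position 6 ('d'): no match needed
All 3 characters matched => is a subsequence

1


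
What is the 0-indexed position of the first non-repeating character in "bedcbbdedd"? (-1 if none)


Input: bedcbbdedd
Character frequencies:
  'b': 3
  'c': 1
  'd': 4
  'e': 2
Scanning left to right for freq == 1:
  Position 0 ('b'): freq=3, skip
  Position 1 ('e'): freq=2, skip
  Position 2 ('d'): freq=4, skip
  Position 3 ('c'): unique! => answer = 3

3


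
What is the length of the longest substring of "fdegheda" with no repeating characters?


Input: "fdegheda"
Sliding window (track last position of each char):
  Position 0 ('f'): window [0,0] length 1 -- new best
  Position 1 ('d'): window [0,1] length 2 -- new best
  Position 2 ('e'): window [0,2] length 3 -- new best
  Position 3 ('g'): window [0,3] length 4 -- new best
  Position 4 ('h'): window [0,4] length 5 -- new best
  Position 5 ('e'): repeat (last at 2), move window start to 3
  Position 5 ('e'): window [3,5] length 3
  Position 6 ('d'): window [3,6] length 4
  Position 7 ('a'): window [3,7] length 5
Longest substring with no repeats: "fdegh" with length 5

5


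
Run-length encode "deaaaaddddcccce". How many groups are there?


Input: deaaaaddddcccce
Scanning for consecutive runs:
  Group 1: 'd' x 1 (positions 0-0)
  Group 2: 'e' x 1 (positions 1-1)
  Group 3: 'a' x 4 (positions 2-5)
  Group 4: 'd' x 4 (positions 6-9)
  Group 5: 'c' x 4 (positions 10-13)
  Group 6: 'e' x 1 (positions 14-14)
Total groups: 6

6


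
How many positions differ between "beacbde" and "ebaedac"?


Comparing "beacbde" and "ebaedac" position by position:
  Position 0: 'b' vs 'e' => DIFFER
  Position 1: 'e' vs 'b' => DIFFER
  Position 2: 'a' vs 'a' => same
  Position 3: 'c' vs 'e' => DIFFER
  Position 4: 'b' vs 'd' => DIFFER
  Position 5: 'd' vs 'a' => DIFFER
  Position 6: 'e' vs 'c' => DIFFER
Positions that differ: 6

6


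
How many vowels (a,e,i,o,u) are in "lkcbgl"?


Input: lkcbgl
Checking each character:
  'l' at position 0: consonant
  'k' at position 1: consonant
  'c' at position 2: consonant
  'b' at position 3: consonant
  'g' at position 4: consonant
  'l' at position 5: consonant
Total vowels: 0

0


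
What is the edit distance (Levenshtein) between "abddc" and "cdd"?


Computing edit distance: "abddc" -> "cdd"
DP table:
           c    d    d
      0    1    2    3
  a   1    1    2    3
  b   2    2    2    3
  d   3    3    2    2
  d   4    4    3    2
  c   5    4    4    3
Edit distance = dp[5][3] = 3

3


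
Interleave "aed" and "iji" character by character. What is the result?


Interleaving "aed" and "iji":
  Position 0: 'a' from first, 'i' from second => "ai"
  Position 1: 'e' from first, 'j' from second => "ej"
  Position 2: 'd' from first, 'i' from second => "di"
Result: aiejdi

aiejdi


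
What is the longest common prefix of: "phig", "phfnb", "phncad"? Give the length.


Words: phig, phfnb, phncad
  Position 0: all 'p' => match
  Position 1: all 'h' => match
  Position 2: ('i', 'f', 'n') => mismatch, stop
LCP = "ph" (length 2)

2


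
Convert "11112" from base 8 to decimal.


Input: "11112" in base 8
Positional expansion:
  Digit '1' (value 1) x 8^4 = 4096
  Digit '1' (value 1) x 8^3 = 512
  Digit '1' (value 1) x 8^2 = 64
  Digit '1' (value 1) x 8^1 = 8
  Digit '2' (value 2) x 8^0 = 2
Sum = 4682

4682


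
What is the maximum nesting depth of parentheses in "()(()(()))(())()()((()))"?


Input: "()(()(()))(())()()((()))"
Tracking depth:
  Position 0 '(': depth becomes 1
  Position 1 ')': depth becomes 0
  Position 2 '(': depth becomes 1
  Position 3 '(': depth becomes 2
  Position 4 ')': depth becomes 1
  Position 5 '(': depth becomes 2
  Position 6 '(': depth becomes 3
  Position 7 ')': depth becomes 2
  Position 8 ')': depth becomes 1
  Position 9 ')': depth becomes 0
  Position 10 '(': depth becomes 1
  Position 11 '(': depth becomes 2
  Position 12 ')': depth becomes 1
  Position 13 ')': depth becomes 0
  Position 14 '(': depth becomes 1
  Position 15 ')': depth becomes 0
  Position 16 '(': depth becomes 1
  Position 17 ')': depth becomes 0
  Position 18 '(': depth becomes 1
  Position 19 '(': depth becomes 2
  Position 20 '(': depth becomes 3
  Position 21 ')': depth becomes 2
  Position 22 ')': depth becomes 1
  Position 23 ')': depth becomes 0
Maximum depth reached: 3

3


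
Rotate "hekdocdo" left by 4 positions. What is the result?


Input: "hekdocdo", rotate left by 4
First 4 characters: "hekd"
Remaining characters: "ocdo"
Concatenate remaining + first: "ocdo" + "hekd" = "ocdohekd"

ocdohekd


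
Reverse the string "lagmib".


Input: lagmib
Reading characters right to left:
  Position 5: 'b'
  Position 4: 'i'
  Position 3: 'm'
  Position 2: 'g'
  Position 1: 'a'
  Position 0: 'l'
Reversed: bimgal

bimgal


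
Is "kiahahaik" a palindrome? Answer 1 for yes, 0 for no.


Input: kiahahaik
Reversed: kiahahaik
  Compare pos 0 ('k') with pos 8 ('k'): match
  Compare pos 1 ('i') with pos 7 ('i'): match
  Compare pos 2 ('a') with pos 6 ('a'): match
  Compare pos 3 ('h') with pos 5 ('h'): match
Result: palindrome

1


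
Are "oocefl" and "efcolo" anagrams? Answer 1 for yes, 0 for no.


Strings: "oocefl", "efcolo"
Sorted first:  cefloo
Sorted second: cefloo
Sorted forms match => anagrams

1


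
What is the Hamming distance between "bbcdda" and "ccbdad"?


Comparing "bbcdda" and "ccbdad" position by position:
  Position 0: 'b' vs 'c' => differ
  Position 1: 'b' vs 'c' => differ
  Position 2: 'c' vs 'b' => differ
  Position 3: 'd' vs 'd' => same
  Position 4: 'd' vs 'a' => differ
  Position 5: 'a' vs 'd' => differ
Total differences (Hamming distance): 5

5


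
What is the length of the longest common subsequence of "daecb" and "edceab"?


LCS of "daecb" and "edceab"
DP table:
           e    d    c    e    a    b
      0    0    0    0    0    0    0
  d   0    0    1    1    1    1    1
  a   0    0    1    1    1    2    2
  e   0    1    1    1    2    2    2
  c   0    1    1    2    2    2    2
  b   0    1    1    2    2    2    3
LCS length = dp[5][6] = 3

3


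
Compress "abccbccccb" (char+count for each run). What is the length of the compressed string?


Input: abccbccccb
Runs:
  'a' x 1 => "a1"
  'b' x 1 => "b1"
  'c' x 2 => "c2"
  'b' x 1 => "b1"
  'c' x 4 => "c4"
  'b' x 1 => "b1"
Compressed: "a1b1c2b1c4b1"
Compressed length: 12

12


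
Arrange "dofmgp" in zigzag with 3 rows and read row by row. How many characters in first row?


Zigzag "dofmgp" into 3 rows:
Placing characters:
  'd' => row 0
  'o' => row 1
  'f' => row 2
  'm' => row 1
  'g' => row 0
  'p' => row 1
Rows:
  Row 0: "dg"
  Row 1: "omp"
  Row 2: "f"
First row length: 2

2


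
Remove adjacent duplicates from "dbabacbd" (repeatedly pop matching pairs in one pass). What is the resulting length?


Input: dbabacbd
Stack-based adjacent duplicate removal:
  Read 'd': push. Stack: d
  Read 'b': push. Stack: db
  Read 'a': push. Stack: dba
  Read 'b': push. Stack: dbab
  Read 'a': push. Stack: dbaba
  Read 'c': push. Stack: dbabac
  Read 'b': push. Stack: dbabacb
  Read 'd': push. Stack: dbabacbd
Final stack: "dbabacbd" (length 8)

8


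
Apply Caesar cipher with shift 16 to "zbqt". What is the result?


Caesar cipher: shift "zbqt" by 16
  'z' (pos 25) + 16 = pos 15 = 'p'
  'b' (pos 1) + 16 = pos 17 = 'r'
  'q' (pos 16) + 16 = pos 6 = 'g'
  't' (pos 19) + 16 = pos 9 = 'j'
Result: prgj

prgj


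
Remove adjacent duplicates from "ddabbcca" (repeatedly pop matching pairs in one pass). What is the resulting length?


Input: ddabbcca
Stack-based adjacent duplicate removal:
  Read 'd': push. Stack: d
  Read 'd': matches stack top 'd' => pop. Stack: (empty)
  Read 'a': push. Stack: a
  Read 'b': push. Stack: ab
  Read 'b': matches stack top 'b' => pop. Stack: a
  Read 'c': push. Stack: ac
  Read 'c': matches stack top 'c' => pop. Stack: a
  Read 'a': matches stack top 'a' => pop. Stack: (empty)
Final stack: "" (length 0)

0


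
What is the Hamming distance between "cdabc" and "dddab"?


Comparing "cdabc" and "dddab" position by position:
  Position 0: 'c' vs 'd' => differ
  Position 1: 'd' vs 'd' => same
  Position 2: 'a' vs 'd' => differ
  Position 3: 'b' vs 'a' => differ
  Position 4: 'c' vs 'b' => differ
Total differences (Hamming distance): 4

4


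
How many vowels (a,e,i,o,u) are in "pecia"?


Input: pecia
Checking each character:
  'p' at position 0: consonant
  'e' at position 1: vowel (running total: 1)
  'c' at position 2: consonant
  'i' at position 3: vowel (running total: 2)
  'a' at position 4: vowel (running total: 3)
Total vowels: 3

3


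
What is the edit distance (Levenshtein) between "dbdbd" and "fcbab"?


Computing edit distance: "dbdbd" -> "fcbab"
DP table:
           f    c    b    a    b
      0    1    2    3    4    5
  d   1    1    2    3    4    5
  b   2    2    2    2    3    4
  d   3    3    3    3    3    4
  b   4    4    4    3    4    3
  d   5    5    5    4    4    4
Edit distance = dp[5][5] = 4

4


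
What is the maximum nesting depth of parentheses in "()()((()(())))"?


Input: "()()((()(())))"
Tracking depth:
  Position 0 '(': depth becomes 1
  Position 1 ')': depth becomes 0
  Position 2 '(': depth becomes 1
  Position 3 ')': depth becomes 0
  Position 4 '(': depth becomes 1
  Position 5 '(': depth becomes 2
  Position 6 '(': depth becomes 3
  Position 7 ')': depth becomes 2
  Position 8 '(': depth becomes 3
  Position 9 '(': depth becomes 4
  Position 10 ')': depth becomes 3
  Position 11 ')': depth becomes 2
  Position 12 ')': depth becomes 1
  Position 13 ')': depth becomes 0
Maximum depth reached: 4

4


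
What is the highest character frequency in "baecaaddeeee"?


Input: baecaaddeeee
Character counts:
  'a': 3
  'b': 1
  'c': 1
  'd': 2
  'e': 5
Maximum frequency: 5

5


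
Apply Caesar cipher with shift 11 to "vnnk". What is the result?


Caesar cipher: shift "vnnk" by 11
  'v' (pos 21) + 11 = pos 6 = 'g'
  'n' (pos 13) + 11 = pos 24 = 'y'
  'n' (pos 13) + 11 = pos 24 = 'y'
  'k' (pos 10) + 11 = pos 21 = 'v'
Result: gyyv

gyyv


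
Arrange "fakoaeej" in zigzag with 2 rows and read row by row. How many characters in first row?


Zigzag "fakoaeej" into 2 rows:
Placing characters:
  'f' => row 0
  'a' => row 1
  'k' => row 0
  'o' => row 1
  'a' => row 0
  'e' => row 1
  'e' => row 0
  'j' => row 1
Rows:
  Row 0: "fkae"
  Row 1: "aoej"
First row length: 4

4


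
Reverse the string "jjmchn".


Input: jjmchn
Reading characters right to left:
  Position 5: 'n'
  Position 4: 'h'
  Position 3: 'c'
  Position 2: 'm'
  Position 1: 'j'
  Position 0: 'j'
Reversed: nhcmjj

nhcmjj


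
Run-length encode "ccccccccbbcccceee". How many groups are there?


Input: ccccccccbbcccceee
Scanning for consecutive runs:
  Group 1: 'c' x 8 (positions 0-7)
  Group 2: 'b' x 2 (positions 8-9)
  Group 3: 'c' x 4 (positions 10-13)
  Group 4: 'e' x 3 (positions 14-16)
Total groups: 4

4


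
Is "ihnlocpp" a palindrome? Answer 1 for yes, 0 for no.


Input: ihnlocpp
Reversed: ppcolnhi
  Compare pos 0 ('i') with pos 7 ('p'): MISMATCH
  Compare pos 1 ('h') with pos 6 ('p'): MISMATCH
  Compare pos 2 ('n') with pos 5 ('c'): MISMATCH
  Compare pos 3 ('l') with pos 4 ('o'): MISMATCH
Result: not a palindrome

0


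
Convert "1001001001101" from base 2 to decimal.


Input: "1001001001101" in base 2
Positional expansion:
  Digit '1' (value 1) x 2^12 = 4096
  Digit '0' (value 0) x 2^11 = 0
  Digit '0' (value 0) x 2^10 = 0
  Digit '1' (value 1) x 2^9 = 512
  Digit '0' (value 0) x 2^8 = 0
  Digit '0' (value 0) x 2^7 = 0
  Digit '1' (value 1) x 2^6 = 64
  Digit '0' (value 0) x 2^5 = 0
  Digit '0' (value 0) x 2^4 = 0
  Digit '1' (value 1) x 2^3 = 8
  Digit '1' (value 1) x 2^2 = 4
  Digit '0' (value 0) x 2^1 = 0
  Digit '1' (value 1) x 2^0 = 1
Sum = 4685

4685


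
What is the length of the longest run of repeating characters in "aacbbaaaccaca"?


Input: "aacbbaaaccaca"
Scanning for longest run:
  Position 1 ('a'): continues run of 'a', length=2
  Position 2 ('c'): new char, reset run to 1
  Position 3 ('b'): new char, reset run to 1
  Position 4 ('b'): continues run of 'b', length=2
  Position 5 ('a'): new char, reset run to 1
  Position 6 ('a'): continues run of 'a', length=2
  Position 7 ('a'): continues run of 'a', length=3
  Position 8 ('c'): new char, reset run to 1
  Position 9 ('c'): continues run of 'c', length=2
  Position 10 ('a'): new char, reset run to 1
  Position 11 ('c'): new char, reset run to 1
  Position 12 ('a'): new char, reset run to 1
Longest run: 'a' with length 3

3


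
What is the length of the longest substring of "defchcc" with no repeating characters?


Input: "defchcc"
Sliding window (track last position of each char):
  Position 0 ('d'): window [0,0] length 1 -- new best
  Position 1 ('e'): window [0,1] length 2 -- new best
  Position 2 ('f'): window [0,2] length 3 -- new best
  Position 3 ('c'): window [0,3] length 4 -- new best
  Position 4 ('h'): window [0,4] length 5 -- new best
  Position 5 ('c'): repeat (last at 3), move window start to 4
  Position 5 ('c'): window [4,5] length 2
  Position 6 ('c'): repeat (last at 5), move window start to 6
  Position 6 ('c'): window [6,6] length 1
Longest substring with no repeats: "defch" with length 5

5


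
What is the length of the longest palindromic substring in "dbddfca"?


Input: "dbddfca"
Checking substrings for palindromes:
  [0:3] "dbd" (len 3) => palindrome
  [2:4] "dd" (len 2) => palindrome
Longest palindromic substring: "dbd" with length 3

3


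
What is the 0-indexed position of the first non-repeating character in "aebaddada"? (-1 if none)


Input: aebaddada
Character frequencies:
  'a': 4
  'b': 1
  'd': 3
  'e': 1
Scanning left to right for freq == 1:
  Position 0 ('a'): freq=4, skip
  Position 1 ('e'): unique! => answer = 1

1


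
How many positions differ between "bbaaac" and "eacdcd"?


Comparing "bbaaac" and "eacdcd" position by position:
  Position 0: 'b' vs 'e' => DIFFER
  Position 1: 'b' vs 'a' => DIFFER
  Position 2: 'a' vs 'c' => DIFFER
  Position 3: 'a' vs 'd' => DIFFER
  Position 4: 'a' vs 'c' => DIFFER
  Position 5: 'c' vs 'd' => DIFFER
Positions that differ: 6

6


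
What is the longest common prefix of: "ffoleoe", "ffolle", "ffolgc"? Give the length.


Words: ffoleoe, ffolle, ffolgc
  Position 0: all 'f' => match
  Position 1: all 'f' => match
  Position 2: all 'o' => match
  Position 3: all 'l' => match
  Position 4: ('e', 'l', 'g') => mismatch, stop
LCP = "ffol" (length 4)

4


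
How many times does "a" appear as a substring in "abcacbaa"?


Searching for "a" in "abcacbaa"
Scanning each position:
  Position 0: "a" => MATCH
  Position 1: "b" => no
  Position 2: "c" => no
  Position 3: "a" => MATCH
  Position 4: "c" => no
  Position 5: "b" => no
  Position 6: "a" => MATCH
  Position 7: "a" => MATCH
Total occurrences: 4

4


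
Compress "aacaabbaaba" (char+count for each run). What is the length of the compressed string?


Input: aacaabbaaba
Runs:
  'a' x 2 => "a2"
  'c' x 1 => "c1"
  'a' x 2 => "a2"
  'b' x 2 => "b2"
  'a' x 2 => "a2"
  'b' x 1 => "b1"
  'a' x 1 => "a1"
Compressed: "a2c1a2b2a2b1a1"
Compressed length: 14

14


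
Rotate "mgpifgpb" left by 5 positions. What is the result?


Input: "mgpifgpb", rotate left by 5
First 5 characters: "mgpif"
Remaining characters: "gpb"
Concatenate remaining + first: "gpb" + "mgpif" = "gpbmgpif"

gpbmgpif


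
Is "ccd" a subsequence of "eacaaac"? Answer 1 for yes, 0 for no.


Check if "ccd" is a subsequence of "eacaaac"
Greedy scan:
  Position 0 ('e'): no match needed
  Position 1 ('a'): no match needed
  Position 2 ('c'): matches sub[0] = 'c'
  Position 3 ('a'): no match needed
  Position 4 ('a'): no match needed
  Position 5 ('a'): no match needed
  Position 6 ('c'): matches sub[1] = 'c'
Only matched 2/3 characters => not a subsequence

0


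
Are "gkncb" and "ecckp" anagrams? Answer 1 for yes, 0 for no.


Strings: "gkncb", "ecckp"
Sorted first:  bcgkn
Sorted second: ccekp
Differ at position 0: 'b' vs 'c' => not anagrams

0


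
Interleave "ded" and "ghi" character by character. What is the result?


Interleaving "ded" and "ghi":
  Position 0: 'd' from first, 'g' from second => "dg"
  Position 1: 'e' from first, 'h' from second => "eh"
  Position 2: 'd' from first, 'i' from second => "di"
Result: dgehdi

dgehdi


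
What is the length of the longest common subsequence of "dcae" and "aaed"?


LCS of "dcae" and "aaed"
DP table:
           a    a    e    d
      0    0    0    0    0
  d   0    0    0    0    1
  c   0    0    0    0    1
  a   0    1    1    1    1
  e   0    1    1    2    2
LCS length = dp[4][4] = 2

2


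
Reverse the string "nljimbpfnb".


Input: nljimbpfnb
Reading characters right to left:
  Position 9: 'b'
  Position 8: 'n'
  Position 7: 'f'
  Position 6: 'p'
  Position 5: 'b'
  Position 4: 'm'
  Position 3: 'i'
  Position 2: 'j'
  Position 1: 'l'
  Position 0: 'n'
Reversed: bnfpbmijln

bnfpbmijln


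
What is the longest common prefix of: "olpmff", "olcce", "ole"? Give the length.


Words: olpmff, olcce, ole
  Position 0: all 'o' => match
  Position 1: all 'l' => match
  Position 2: ('p', 'c', 'e') => mismatch, stop
LCP = "ol" (length 2)

2


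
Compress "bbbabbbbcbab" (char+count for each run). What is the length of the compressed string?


Input: bbbabbbbcbab
Runs:
  'b' x 3 => "b3"
  'a' x 1 => "a1"
  'b' x 4 => "b4"
  'c' x 1 => "c1"
  'b' x 1 => "b1"
  'a' x 1 => "a1"
  'b' x 1 => "b1"
Compressed: "b3a1b4c1b1a1b1"
Compressed length: 14

14


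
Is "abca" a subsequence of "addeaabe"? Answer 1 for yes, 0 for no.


Check if "abca" is a subsequence of "addeaabe"
Greedy scan:
  Position 0 ('a'): matches sub[0] = 'a'
  Position 1 ('d'): no match needed
  Position 2 ('d'): no match needed
  Position 3 ('e'): no match needed
  Position 4 ('a'): no match needed
  Position 5 ('a'): no match needed
  Position 6 ('b'): matches sub[1] = 'b'
  Position 7 ('e'): no match needed
Only matched 2/4 characters => not a subsequence

0


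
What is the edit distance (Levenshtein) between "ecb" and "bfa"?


Computing edit distance: "ecb" -> "bfa"
DP table:
           b    f    a
      0    1    2    3
  e   1    1    2    3
  c   2    2    2    3
  b   3    2    3    3
Edit distance = dp[3][3] = 3

3


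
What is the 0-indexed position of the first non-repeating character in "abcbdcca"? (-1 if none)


Input: abcbdcca
Character frequencies:
  'a': 2
  'b': 2
  'c': 3
  'd': 1
Scanning left to right for freq == 1:
  Position 0 ('a'): freq=2, skip
  Position 1 ('b'): freq=2, skip
  Position 2 ('c'): freq=3, skip
  Position 3 ('b'): freq=2, skip
  Position 4 ('d'): unique! => answer = 4

4


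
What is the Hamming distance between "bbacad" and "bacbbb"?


Comparing "bbacad" and "bacbbb" position by position:
  Position 0: 'b' vs 'b' => same
  Position 1: 'b' vs 'a' => differ
  Position 2: 'a' vs 'c' => differ
  Position 3: 'c' vs 'b' => differ
  Position 4: 'a' vs 'b' => differ
  Position 5: 'd' vs 'b' => differ
Total differences (Hamming distance): 5

5


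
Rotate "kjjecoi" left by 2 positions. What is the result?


Input: "kjjecoi", rotate left by 2
First 2 characters: "kj"
Remaining characters: "jecoi"
Concatenate remaining + first: "jecoi" + "kj" = "jecoikj"

jecoikj


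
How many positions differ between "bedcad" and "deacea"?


Comparing "bedcad" and "deacea" position by position:
  Position 0: 'b' vs 'd' => DIFFER
  Position 1: 'e' vs 'e' => same
  Position 2: 'd' vs 'a' => DIFFER
  Position 3: 'c' vs 'c' => same
  Position 4: 'a' vs 'e' => DIFFER
  Position 5: 'd' vs 'a' => DIFFER
Positions that differ: 4

4


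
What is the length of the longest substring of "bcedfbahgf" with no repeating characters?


Input: "bcedfbahgf"
Sliding window (track last position of each char):
  Position 0 ('b'): window [0,0] length 1 -- new best
  Position 1 ('c'): window [0,1] length 2 -- new best
  Position 2 ('e'): window [0,2] length 3 -- new best
  Position 3 ('d'): window [0,3] length 4 -- new best
  Position 4 ('f'): window [0,4] length 5 -- new best
  Position 5 ('b'): repeat (last at 0), move window start to 1
  Position 5 ('b'): window [1,5] length 5
  Position 6 ('a'): window [1,6] length 6 -- new best
  Position 7 ('h'): window [1,7] length 7 -- new best
  Position 8 ('g'): window [1,8] length 8 -- new best
  Position 9 ('f'): repeat (last at 4), move window start to 5
  Position 9 ('f'): window [5,9] length 5
Longest substring with no repeats: "cedfbahg" with length 8

8


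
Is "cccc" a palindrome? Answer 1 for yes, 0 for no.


Input: cccc
Reversed: cccc
  Compare pos 0 ('c') with pos 3 ('c'): match
  Compare pos 1 ('c') with pos 2 ('c'): match
Result: palindrome

1


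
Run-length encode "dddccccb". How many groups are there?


Input: dddccccb
Scanning for consecutive runs:
  Group 1: 'd' x 3 (positions 0-2)
  Group 2: 'c' x 4 (positions 3-6)
  Group 3: 'b' x 1 (positions 7-7)
Total groups: 3

3


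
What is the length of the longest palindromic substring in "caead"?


Input: "caead"
Checking substrings for palindromes:
  [1:4] "aea" (len 3) => palindrome
Longest palindromic substring: "aea" with length 3

3


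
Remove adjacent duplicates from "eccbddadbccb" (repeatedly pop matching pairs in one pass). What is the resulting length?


Input: eccbddadbccb
Stack-based adjacent duplicate removal:
  Read 'e': push. Stack: e
  Read 'c': push. Stack: ec
  Read 'c': matches stack top 'c' => pop. Stack: e
  Read 'b': push. Stack: eb
  Read 'd': push. Stack: ebd
  Read 'd': matches stack top 'd' => pop. Stack: eb
  Read 'a': push. Stack: eba
  Read 'd': push. Stack: ebad
  Read 'b': push. Stack: ebadb
  Read 'c': push. Stack: ebadbc
  Read 'c': matches stack top 'c' => pop. Stack: ebadb
  Read 'b': matches stack top 'b' => pop. Stack: ebad
Final stack: "ebad" (length 4)

4


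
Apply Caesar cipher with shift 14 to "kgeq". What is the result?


Caesar cipher: shift "kgeq" by 14
  'k' (pos 10) + 14 = pos 24 = 'y'
  'g' (pos 6) + 14 = pos 20 = 'u'
  'e' (pos 4) + 14 = pos 18 = 's'
  'q' (pos 16) + 14 = pos 4 = 'e'
Result: yuse

yuse


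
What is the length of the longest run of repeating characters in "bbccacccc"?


Input: "bbccacccc"
Scanning for longest run:
  Position 1 ('b'): continues run of 'b', length=2
  Position 2 ('c'): new char, reset run to 1
  Position 3 ('c'): continues run of 'c', length=2
  Position 4 ('a'): new char, reset run to 1
  Position 5 ('c'): new char, reset run to 1
  Position 6 ('c'): continues run of 'c', length=2
  Position 7 ('c'): continues run of 'c', length=3
  Position 8 ('c'): continues run of 'c', length=4
Longest run: 'c' with length 4

4


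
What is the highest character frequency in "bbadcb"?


Input: bbadcb
Character counts:
  'a': 1
  'b': 3
  'c': 1
  'd': 1
Maximum frequency: 3

3


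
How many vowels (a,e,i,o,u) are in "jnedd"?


Input: jnedd
Checking each character:
  'j' at position 0: consonant
  'n' at position 1: consonant
  'e' at position 2: vowel (running total: 1)
  'd' at position 3: consonant
  'd' at position 4: consonant
Total vowels: 1

1


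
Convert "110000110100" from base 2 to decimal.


Input: "110000110100" in base 2
Positional expansion:
  Digit '1' (value 1) x 2^11 = 2048
  Digit '1' (value 1) x 2^10 = 1024
  Digit '0' (value 0) x 2^9 = 0
  Digit '0' (value 0) x 2^8 = 0
  Digit '0' (value 0) x 2^7 = 0
  Digit '0' (value 0) x 2^6 = 0
  Digit '1' (value 1) x 2^5 = 32
  Digit '1' (value 1) x 2^4 = 16
  Digit '0' (value 0) x 2^3 = 0
  Digit '1' (value 1) x 2^2 = 4
  Digit '0' (value 0) x 2^1 = 0
  Digit '0' (value 0) x 2^0 = 0
Sum = 3124

3124


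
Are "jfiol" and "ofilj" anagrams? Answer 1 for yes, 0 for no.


Strings: "jfiol", "ofilj"
Sorted first:  fijlo
Sorted second: fijlo
Sorted forms match => anagrams

1


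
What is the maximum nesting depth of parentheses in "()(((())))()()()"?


Input: "()(((())))()()()"
Tracking depth:
  Position 0 '(': depth becomes 1
  Position 1 ')': depth becomes 0
  Position 2 '(': depth becomes 1
  Position 3 '(': depth becomes 2
  Position 4 '(': depth becomes 3
  Position 5 '(': depth becomes 4
  Position 6 ')': depth becomes 3
  Position 7 ')': depth becomes 2
  Position 8 ')': depth becomes 1
  Position 9 ')': depth becomes 0
  Position 10 '(': depth becomes 1
  Position 11 ')': depth becomes 0
  Position 12 '(': depth becomes 1
  Position 13 ')': depth becomes 0
  Position 14 '(': depth becomes 1
  Position 15 ')': depth becomes 0
Maximum depth reached: 4

4


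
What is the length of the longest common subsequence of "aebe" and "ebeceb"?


LCS of "aebe" and "ebeceb"
DP table:
           e    b    e    c    e    b
      0    0    0    0    0    0    0
  a   0    0    0    0    0    0    0
  e   0    1    1    1    1    1    1
  b   0    1    2    2    2    2    2
  e   0    1    2    3    3    3    3
LCS length = dp[4][6] = 3

3


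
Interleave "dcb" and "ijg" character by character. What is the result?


Interleaving "dcb" and "ijg":
  Position 0: 'd' from first, 'i' from second => "di"
  Position 1: 'c' from first, 'j' from second => "cj"
  Position 2: 'b' from first, 'g' from second => "bg"
Result: dicjbg

dicjbg


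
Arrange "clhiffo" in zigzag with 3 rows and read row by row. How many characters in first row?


Zigzag "clhiffo" into 3 rows:
Placing characters:
  'c' => row 0
  'l' => row 1
  'h' => row 2
  'i' => row 1
  'f' => row 0
  'f' => row 1
  'o' => row 2
Rows:
  Row 0: "cf"
  Row 1: "lif"
  Row 2: "ho"
First row length: 2

2


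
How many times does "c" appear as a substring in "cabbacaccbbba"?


Searching for "c" in "cabbacaccbbba"
Scanning each position:
  Position 0: "c" => MATCH
  Position 1: "a" => no
  Position 2: "b" => no
  Position 3: "b" => no
  Position 4: "a" => no
  Position 5: "c" => MATCH
  Position 6: "a" => no
  Position 7: "c" => MATCH
  Position 8: "c" => MATCH
  Position 9: "b" => no
  Position 10: "b" => no
  Position 11: "b" => no
  Position 12: "a" => no
Total occurrences: 4

4


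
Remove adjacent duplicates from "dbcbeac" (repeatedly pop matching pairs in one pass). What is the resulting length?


Input: dbcbeac
Stack-based adjacent duplicate removal:
  Read 'd': push. Stack: d
  Read 'b': push. Stack: db
  Read 'c': push. Stack: dbc
  Read 'b': push. Stack: dbcb
  Read 'e': push. Stack: dbcbe
  Read 'a': push. Stack: dbcbea
  Read 'c': push. Stack: dbcbeac
Final stack: "dbcbeac" (length 7)

7


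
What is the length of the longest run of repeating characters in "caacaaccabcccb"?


Input: "caacaaccabcccb"
Scanning for longest run:
  Position 1 ('a'): new char, reset run to 1
  Position 2 ('a'): continues run of 'a', length=2
  Position 3 ('c'): new char, reset run to 1
  Position 4 ('a'): new char, reset run to 1
  Position 5 ('a'): continues run of 'a', length=2
  Position 6 ('c'): new char, reset run to 1
  Position 7 ('c'): continues run of 'c', length=2
  Position 8 ('a'): new char, reset run to 1
  Position 9 ('b'): new char, reset run to 1
  Position 10 ('c'): new char, reset run to 1
  Position 11 ('c'): continues run of 'c', length=2
  Position 12 ('c'): continues run of 'c', length=3
  Position 13 ('b'): new char, reset run to 1
Longest run: 'c' with length 3

3


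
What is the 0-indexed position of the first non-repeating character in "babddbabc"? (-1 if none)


Input: babddbabc
Character frequencies:
  'a': 2
  'b': 4
  'c': 1
  'd': 2
Scanning left to right for freq == 1:
  Position 0 ('b'): freq=4, skip
  Position 1 ('a'): freq=2, skip
  Position 2 ('b'): freq=4, skip
  Position 3 ('d'): freq=2, skip
  Position 4 ('d'): freq=2, skip
  Position 5 ('b'): freq=4, skip
  Position 6 ('a'): freq=2, skip
  Position 7 ('b'): freq=4, skip
  Position 8 ('c'): unique! => answer = 8

8


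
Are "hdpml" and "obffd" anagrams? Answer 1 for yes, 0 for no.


Strings: "hdpml", "obffd"
Sorted first:  dhlmp
Sorted second: bdffo
Differ at position 0: 'd' vs 'b' => not anagrams

0


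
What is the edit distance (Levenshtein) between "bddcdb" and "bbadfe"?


Computing edit distance: "bddcdb" -> "bbadfe"
DP table:
           b    b    a    d    f    e
      0    1    2    3    4    5    6
  b   1    0    1    2    3    4    5
  d   2    1    1    2    2    3    4
  d   3    2    2    2    2    3    4
  c   4    3    3    3    3    3    4
  d   5    4    4    4    3    4    4
  b   6    5    4    5    4    4    5
Edit distance = dp[6][6] = 5

5


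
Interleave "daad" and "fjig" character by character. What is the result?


Interleaving "daad" and "fjig":
  Position 0: 'd' from first, 'f' from second => "df"
  Position 1: 'a' from first, 'j' from second => "aj"
  Position 2: 'a' from first, 'i' from second => "ai"
  Position 3: 'd' from first, 'g' from second => "dg"
Result: dfajaidg

dfajaidg


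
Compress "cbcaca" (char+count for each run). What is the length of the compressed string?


Input: cbcaca
Runs:
  'c' x 1 => "c1"
  'b' x 1 => "b1"
  'c' x 1 => "c1"
  'a' x 1 => "a1"
  'c' x 1 => "c1"
  'a' x 1 => "a1"
Compressed: "c1b1c1a1c1a1"
Compressed length: 12

12


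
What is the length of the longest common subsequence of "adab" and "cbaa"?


LCS of "adab" and "cbaa"
DP table:
           c    b    a    a
      0    0    0    0    0
  a   0    0    0    1    1
  d   0    0    0    1    1
  a   0    0    0    1    2
  b   0    0    1    1    2
LCS length = dp[4][4] = 2

2


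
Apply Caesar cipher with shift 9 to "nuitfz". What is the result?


Caesar cipher: shift "nuitfz" by 9
  'n' (pos 13) + 9 = pos 22 = 'w'
  'u' (pos 20) + 9 = pos 3 = 'd'
  'i' (pos 8) + 9 = pos 17 = 'r'
  't' (pos 19) + 9 = pos 2 = 'c'
  'f' (pos 5) + 9 = pos 14 = 'o'
  'z' (pos 25) + 9 = pos 8 = 'i'
Result: wdrcoi

wdrcoi


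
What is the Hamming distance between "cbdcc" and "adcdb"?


Comparing "cbdcc" and "adcdb" position by position:
  Position 0: 'c' vs 'a' => differ
  Position 1: 'b' vs 'd' => differ
  Position 2: 'd' vs 'c' => differ
  Position 3: 'c' vs 'd' => differ
  Position 4: 'c' vs 'b' => differ
Total differences (Hamming distance): 5

5


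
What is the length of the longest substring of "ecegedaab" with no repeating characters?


Input: "ecegedaab"
Sliding window (track last position of each char):
  Position 0 ('e'): window [0,0] length 1 -- new best
  Position 1 ('c'): window [0,1] length 2 -- new best
  Position 2 ('e'): repeat (last at 0), move window start to 1
  Position 2 ('e'): window [1,2] length 2
  Position 3 ('g'): window [1,3] length 3 -- new best
  Position 4 ('e'): repeat (last at 2), move window start to 3
  Position 4 ('e'): window [3,4] length 2
  Position 5 ('d'): window [3,5] length 3
  Position 6 ('a'): window [3,6] length 4 -- new best
  Position 7 ('a'): repeat (last at 6), move window start to 7
  Position 7 ('a'): window [7,7] length 1
  Position 8 ('b'): window [7,8] length 2
Longest substring with no repeats: "geda" with length 4

4


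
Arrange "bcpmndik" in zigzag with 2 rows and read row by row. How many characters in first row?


Zigzag "bcpmndik" into 2 rows:
Placing characters:
  'b' => row 0
  'c' => row 1
  'p' => row 0
  'm' => row 1
  'n' => row 0
  'd' => row 1
  'i' => row 0
  'k' => row 1
Rows:
  Row 0: "bpni"
  Row 1: "cmdk"
First row length: 4

4


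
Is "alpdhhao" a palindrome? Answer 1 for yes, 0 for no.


Input: alpdhhao
Reversed: oahhdpla
  Compare pos 0 ('a') with pos 7 ('o'): MISMATCH
  Compare pos 1 ('l') with pos 6 ('a'): MISMATCH
  Compare pos 2 ('p') with pos 5 ('h'): MISMATCH
  Compare pos 3 ('d') with pos 4 ('h'): MISMATCH
Result: not a palindrome

0


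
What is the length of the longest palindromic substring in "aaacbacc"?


Input: "aaacbacc"
Checking substrings for palindromes:
  [0:3] "aaa" (len 3) => palindrome
  [0:2] "aa" (len 2) => palindrome
  [1:3] "aa" (len 2) => palindrome
  [6:8] "cc" (len 2) => palindrome
Longest palindromic substring: "aaa" with length 3

3


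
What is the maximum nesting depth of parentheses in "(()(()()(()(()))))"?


Input: "(()(()()(()(()))))"
Tracking depth:
  Position 0 '(': depth becomes 1
  Position 1 '(': depth becomes 2
  Position 2 ')': depth becomes 1
  Position 3 '(': depth becomes 2
  Position 4 '(': depth becomes 3
  Position 5 ')': depth becomes 2
  Position 6 '(': depth becomes 3
  Position 7 ')': depth becomes 2
  Position 8 '(': depth becomes 3
  Position 9 '(': depth becomes 4
  Position 10 ')': depth becomes 3
  Position 11 '(': depth becomes 4
  Position 12 '(': depth becomes 5
  Position 13 ')': depth becomes 4
  Position 14 ')': depth becomes 3
  Position 15 ')': depth becomes 2
  Position 16 ')': depth becomes 1
  Position 17 ')': depth becomes 0
Maximum depth reached: 5

5


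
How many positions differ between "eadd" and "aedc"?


Comparing "eadd" and "aedc" position by position:
  Position 0: 'e' vs 'a' => DIFFER
  Position 1: 'a' vs 'e' => DIFFER
  Position 2: 'd' vs 'd' => same
  Position 3: 'd' vs 'c' => DIFFER
Positions that differ: 3

3


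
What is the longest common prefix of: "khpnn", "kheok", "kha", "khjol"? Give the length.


Words: khpnn, kheok, kha, khjol
  Position 0: all 'k' => match
  Position 1: all 'h' => match
  Position 2: ('p', 'e', 'a', 'j') => mismatch, stop
LCP = "kh" (length 2)

2


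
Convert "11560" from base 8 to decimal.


Input: "11560" in base 8
Positional expansion:
  Digit '1' (value 1) x 8^4 = 4096
  Digit '1' (value 1) x 8^3 = 512
  Digit '5' (value 5) x 8^2 = 320
  Digit '6' (value 6) x 8^1 = 48
  Digit '0' (value 0) x 8^0 = 0
Sum = 4976

4976


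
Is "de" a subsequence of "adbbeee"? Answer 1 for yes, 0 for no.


Check if "de" is a subsequence of "adbbeee"
Greedy scan:
  Position 0 ('a'): no match needed
  Position 1 ('d'): matches sub[0] = 'd'
  Position 2 ('b'): no match needed
  Position 3 ('b'): no match needed
  Position 4 ('e'): matches sub[1] = 'e'
  Position 5 ('e'): no match needed
  Position 6 ('e'): no match needed
All 2 characters matched => is a subsequence

1


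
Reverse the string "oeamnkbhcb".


Input: oeamnkbhcb
Reading characters right to left:
  Position 9: 'b'
  Position 8: 'c'
  Position 7: 'h'
  Position 6: 'b'
  Position 5: 'k'
  Position 4: 'n'
  Position 3: 'm'
  Position 2: 'a'
  Position 1: 'e'
  Position 0: 'o'
Reversed: bchbknmaeo

bchbknmaeo


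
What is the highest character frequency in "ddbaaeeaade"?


Input: ddbaaeeaade
Character counts:
  'a': 4
  'b': 1
  'd': 3
  'e': 3
Maximum frequency: 4

4


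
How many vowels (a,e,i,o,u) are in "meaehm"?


Input: meaehm
Checking each character:
  'm' at position 0: consonant
  'e' at position 1: vowel (running total: 1)
  'a' at position 2: vowel (running total: 2)
  'e' at position 3: vowel (running total: 3)
  'h' at position 4: consonant
  'm' at position 5: consonant
Total vowels: 3

3


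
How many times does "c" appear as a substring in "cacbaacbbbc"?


Searching for "c" in "cacbaacbbbc"
Scanning each position:
  Position 0: "c" => MATCH
  Position 1: "a" => no
  Position 2: "c" => MATCH
  Position 3: "b" => no
  Position 4: "a" => no
  Position 5: "a" => no
  Position 6: "c" => MATCH
  Position 7: "b" => no
  Position 8: "b" => no
  Position 9: "b" => no
  Position 10: "c" => MATCH
Total occurrences: 4

4


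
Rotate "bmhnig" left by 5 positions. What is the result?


Input: "bmhnig", rotate left by 5
First 5 characters: "bmhni"
Remaining characters: "g"
Concatenate remaining + first: "g" + "bmhni" = "gbmhni"

gbmhni


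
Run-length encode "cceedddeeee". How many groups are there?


Input: cceedddeeee
Scanning for consecutive runs:
  Group 1: 'c' x 2 (positions 0-1)
  Group 2: 'e' x 2 (positions 2-3)
  Group 3: 'd' x 3 (positions 4-6)
  Group 4: 'e' x 4 (positions 7-10)
Total groups: 4

4


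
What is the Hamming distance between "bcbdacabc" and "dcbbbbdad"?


Comparing "bcbdacabc" and "dcbbbbdad" position by position:
  Position 0: 'b' vs 'd' => differ
  Position 1: 'c' vs 'c' => same
  Position 2: 'b' vs 'b' => same
  Position 3: 'd' vs 'b' => differ
  Position 4: 'a' vs 'b' => differ
  Position 5: 'c' vs 'b' => differ
  Position 6: 'a' vs 'd' => differ
  Position 7: 'b' vs 'a' => differ
  Position 8: 'c' vs 'd' => differ
Total differences (Hamming distance): 7

7


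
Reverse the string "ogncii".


Input: ogncii
Reading characters right to left:
  Position 5: 'i'
  Position 4: 'i'
  Position 3: 'c'
  Position 2: 'n'
  Position 1: 'g'
  Position 0: 'o'
Reversed: iicngo

iicngo


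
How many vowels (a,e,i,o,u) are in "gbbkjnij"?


Input: gbbkjnij
Checking each character:
  'g' at position 0: consonant
  'b' at position 1: consonant
  'b' at position 2: consonant
  'k' at position 3: consonant
  'j' at position 4: consonant
  'n' at position 5: consonant
  'i' at position 6: vowel (running total: 1)
  'j' at position 7: consonant
Total vowels: 1

1


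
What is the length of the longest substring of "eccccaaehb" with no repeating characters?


Input: "eccccaaehb"
Sliding window (track last position of each char):
  Position 0 ('e'): window [0,0] length 1 -- new best
  Position 1 ('c'): window [0,1] length 2 -- new best
  Position 2 ('c'): repeat (last at 1), move window start to 2
  Position 2 ('c'): window [2,2] length 1
  Position 3 ('c'): repeat (last at 2), move window start to 3
  Position 3 ('c'): window [3,3] length 1
  Position 4 ('c'): repeat (last at 3), move window start to 4
  Position 4 ('c'): window [4,4] length 1
  Position 5 ('a'): window [4,5] length 2
  Position 6 ('a'): repeat (last at 5), move window start to 6
  Position 6 ('a'): window [6,6] length 1
  Position 7 ('e'): window [6,7] length 2
  Position 8 ('h'): window [6,8] length 3 -- new best
  Position 9 ('b'): window [6,9] length 4 -- new best
Longest substring with no repeats: "aehb" with length 4

4


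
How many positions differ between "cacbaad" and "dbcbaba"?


Comparing "cacbaad" and "dbcbaba" position by position:
  Position 0: 'c' vs 'd' => DIFFER
  Position 1: 'a' vs 'b' => DIFFER
  Position 2: 'c' vs 'c' => same
  Position 3: 'b' vs 'b' => same
  Position 4: 'a' vs 'a' => same
  Position 5: 'a' vs 'b' => DIFFER
  Position 6: 'd' vs 'a' => DIFFER
Positions that differ: 4

4


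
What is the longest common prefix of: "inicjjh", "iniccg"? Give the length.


Words: inicjjh, iniccg
  Position 0: all 'i' => match
  Position 1: all 'n' => match
  Position 2: all 'i' => match
  Position 3: all 'c' => match
  Position 4: ('j', 'c') => mismatch, stop
LCP = "inic" (length 4)

4


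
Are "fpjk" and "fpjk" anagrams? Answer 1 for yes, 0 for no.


Strings: "fpjk", "fpjk"
Sorted first:  fjkp
Sorted second: fjkp
Sorted forms match => anagrams

1


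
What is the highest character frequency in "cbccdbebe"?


Input: cbccdbebe
Character counts:
  'b': 3
  'c': 3
  'd': 1
  'e': 2
Maximum frequency: 3

3


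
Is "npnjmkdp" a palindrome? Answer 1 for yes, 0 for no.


Input: npnjmkdp
Reversed: pdkmjnpn
  Compare pos 0 ('n') with pos 7 ('p'): MISMATCH
  Compare pos 1 ('p') with pos 6 ('d'): MISMATCH
  Compare pos 2 ('n') with pos 5 ('k'): MISMATCH
  Compare pos 3 ('j') with pos 4 ('m'): MISMATCH
Result: not a palindrome

0


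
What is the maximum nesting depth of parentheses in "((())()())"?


Input: "((())()())"
Tracking depth:
  Position 0 '(': depth becomes 1
  Position 1 '(': depth becomes 2
  Position 2 '(': depth becomes 3
  Position 3 ')': depth becomes 2
  Position 4 ')': depth becomes 1
  Position 5 '(': depth becomes 2
  Position 6 ')': depth becomes 1
  Position 7 '(': depth becomes 2
  Position 8 ')': depth becomes 1
  Position 9 ')': depth becomes 0
Maximum depth reached: 3

3
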